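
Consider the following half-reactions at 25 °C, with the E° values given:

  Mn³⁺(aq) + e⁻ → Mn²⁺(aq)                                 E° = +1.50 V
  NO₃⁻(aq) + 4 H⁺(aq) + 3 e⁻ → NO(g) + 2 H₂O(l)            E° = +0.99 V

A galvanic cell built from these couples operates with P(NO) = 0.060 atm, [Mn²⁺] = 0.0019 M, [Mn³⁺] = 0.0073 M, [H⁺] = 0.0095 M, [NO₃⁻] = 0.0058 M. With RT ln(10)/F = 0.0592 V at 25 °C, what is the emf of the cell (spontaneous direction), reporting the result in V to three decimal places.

+0.724 V

Mn³⁺/Mn²⁺ is the cathode (higher E°), NO₃⁻/NO the anode: E°cell = +1.50 − (+0.99) = +0.51 V, n = 3.
Overall: 3 Mn³⁺(aq) + NO(g) + 2 H₂O(l) → 3 Mn²⁺(aq) + NO₃⁻(aq) + 4 H⁺(aq)
Q = [Mn²⁺]^3·[NO₃⁻]·[H⁺]^4 / ([Mn³⁺]^3·P(NO)); log Q = -10.858.
E = E° − (0.0592/n) log Q = +0.51 − (0.0592/3)(-10.858) = +0.724 V.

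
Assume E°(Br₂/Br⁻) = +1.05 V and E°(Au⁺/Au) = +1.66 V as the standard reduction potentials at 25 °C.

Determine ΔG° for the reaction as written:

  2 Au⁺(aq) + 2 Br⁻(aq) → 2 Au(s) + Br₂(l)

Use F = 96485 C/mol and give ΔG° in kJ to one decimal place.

-117.7 kJ

As written, Au⁺/Au is reduced (cathode) and Br₂/Br⁻ is oxidised (anode), so E°cell = (+1.66) − (+1.05) = +0.61 V.
Balancing electrons gives n = 2.
ΔG° = −nFE° = −(2)(96485)(+0.61) = -117,712 J = -117.7 kJ.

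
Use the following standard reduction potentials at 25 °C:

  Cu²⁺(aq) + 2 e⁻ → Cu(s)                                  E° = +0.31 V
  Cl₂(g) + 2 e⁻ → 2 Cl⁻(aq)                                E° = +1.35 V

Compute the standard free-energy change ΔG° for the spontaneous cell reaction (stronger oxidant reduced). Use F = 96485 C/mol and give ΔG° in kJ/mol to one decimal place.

Cl₂/Cl⁻ (E° = +1.35 V) is the cathode; Cu²⁺/Cu (E° = +0.31 V) is the anode, so E°cell = +1.04 V.
Balancing electrons gives n = 2 (lcm of 2 and 2).
ΔG° = −nFE° = −(2)(96485)(+1.04) = -200,689 J = -200.7 kJ/mol.

-200.7 kJ/mol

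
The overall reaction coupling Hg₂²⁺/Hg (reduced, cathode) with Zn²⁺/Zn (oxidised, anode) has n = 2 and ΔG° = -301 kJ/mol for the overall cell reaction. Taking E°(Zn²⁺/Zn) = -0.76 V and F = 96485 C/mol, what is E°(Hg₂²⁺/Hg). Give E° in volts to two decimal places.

E°cell = −ΔG°/(nF) = −(-301×10³)/((2)(96485)) = +1.560 V.
Since Hg₂²⁺/Hg is the cathode and Zn²⁺/Zn the anode, E°cell = E°(Hg₂²⁺/Hg) − E°(Zn²⁺/Zn).
So E°(Hg₂²⁺/Hg) = E°cell + E°(Zn²⁺/Zn) = +1.560 + (-0.76) = +0.80 V.

+0.80 V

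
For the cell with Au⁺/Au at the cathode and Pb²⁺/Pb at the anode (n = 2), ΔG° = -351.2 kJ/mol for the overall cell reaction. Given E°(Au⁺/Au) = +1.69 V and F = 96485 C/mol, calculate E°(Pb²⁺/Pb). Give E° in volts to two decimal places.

E°cell = −ΔG°/(nF) = −(-351.2×10³)/((2)(96485)) = +1.820 V.
Since Au⁺/Au is the cathode and Pb²⁺/Pb the anode, E°cell = E°(Au⁺/Au) − E°(Pb²⁺/Pb).
So E°(Pb²⁺/Pb) = E°(Au⁺/Au) − E°cell = (+1.69) − (+1.820) = -0.13 V.

-0.13 V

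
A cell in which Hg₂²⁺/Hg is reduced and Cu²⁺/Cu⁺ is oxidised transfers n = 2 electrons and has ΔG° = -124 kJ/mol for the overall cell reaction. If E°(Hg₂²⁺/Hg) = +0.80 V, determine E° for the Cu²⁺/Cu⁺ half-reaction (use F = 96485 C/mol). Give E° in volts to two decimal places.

+0.16 V

E°cell = −ΔG°/(nF) = −(-124×10³)/((2)(96485)) = +0.643 V.
Since Hg₂²⁺/Hg is the cathode and Cu²⁺/Cu⁺ the anode, E°cell = E°(Hg₂²⁺/Hg) − E°(Cu²⁺/Cu⁺).
So E°(Cu²⁺/Cu⁺) = E°(Hg₂²⁺/Hg) − E°cell = (+0.80) − (+0.643) = +0.16 V.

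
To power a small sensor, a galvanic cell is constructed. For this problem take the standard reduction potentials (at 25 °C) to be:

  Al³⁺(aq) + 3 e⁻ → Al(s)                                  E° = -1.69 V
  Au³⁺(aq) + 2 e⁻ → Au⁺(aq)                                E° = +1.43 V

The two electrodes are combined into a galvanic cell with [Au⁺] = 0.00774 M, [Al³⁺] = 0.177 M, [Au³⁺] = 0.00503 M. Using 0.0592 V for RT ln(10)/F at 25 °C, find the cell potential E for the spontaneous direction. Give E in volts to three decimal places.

Au³⁺/Au⁺ is the cathode (higher E°), Al³⁺/Al the anode: E°cell = +1.43 − (-1.69) = +3.12 V, n = 6.
Overall: 3 Au³⁺(aq) + 2 Al(s) → 3 Au⁺(aq) + 2 Al³⁺(aq)
Q = [Au⁺]^3·[Al³⁺]^2 / ([Au³⁺]^3); log Q = -0.943.
E = E° − (0.0592/n) log Q = +3.12 − (0.0592/6)(-0.943) = +3.129 V.

+3.129 V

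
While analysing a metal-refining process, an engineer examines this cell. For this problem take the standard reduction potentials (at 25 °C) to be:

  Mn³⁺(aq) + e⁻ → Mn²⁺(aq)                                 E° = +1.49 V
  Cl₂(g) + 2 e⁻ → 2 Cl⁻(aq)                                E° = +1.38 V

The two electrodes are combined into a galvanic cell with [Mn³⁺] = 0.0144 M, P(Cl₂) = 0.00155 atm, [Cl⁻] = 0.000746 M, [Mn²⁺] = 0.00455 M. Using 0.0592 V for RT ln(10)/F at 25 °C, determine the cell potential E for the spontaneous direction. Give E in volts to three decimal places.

+0.038 V

Mn³⁺/Mn²⁺ is the cathode (higher E°), Cl₂/Cl⁻ the anode: E°cell = +1.49 − (+1.38) = +0.11 V, n = 2.
Overall: 2 Mn³⁺(aq) + 2 Cl⁻(aq) → 2 Mn²⁺(aq) + Cl₂(g)
Q = [Mn²⁺]^2·P(Cl₂) / ([Mn³⁺]^2·[Cl⁻]^2); log Q = 2.444.
E = E° − (0.0592/n) log Q = +0.11 − (0.0592/2)(2.444) = +0.038 V.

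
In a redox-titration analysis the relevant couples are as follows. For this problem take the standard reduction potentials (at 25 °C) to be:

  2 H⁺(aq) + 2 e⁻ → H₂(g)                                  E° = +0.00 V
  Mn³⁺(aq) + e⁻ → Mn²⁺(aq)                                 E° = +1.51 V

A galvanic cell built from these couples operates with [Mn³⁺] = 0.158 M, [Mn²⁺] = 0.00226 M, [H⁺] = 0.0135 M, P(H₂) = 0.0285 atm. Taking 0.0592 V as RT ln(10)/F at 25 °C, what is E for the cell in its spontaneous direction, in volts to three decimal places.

Mn³⁺/Mn²⁺ is the cathode (higher E°), H⁺/H₂ the anode: E°cell = +1.51 − (+0.00) = +1.51 V, n = 2.
Overall: 2 Mn³⁺(aq) + H₂(g) → 2 Mn²⁺(aq) + 2 H⁺(aq)
Q = [Mn²⁺]^2·[H⁺]^2 / ([Mn³⁺]^2·P(H₂)); log Q = -5.883.
E = E° − (0.0592/n) log Q = +1.51 − (0.0592/2)(-5.883) = +1.684 V.

+1.684 V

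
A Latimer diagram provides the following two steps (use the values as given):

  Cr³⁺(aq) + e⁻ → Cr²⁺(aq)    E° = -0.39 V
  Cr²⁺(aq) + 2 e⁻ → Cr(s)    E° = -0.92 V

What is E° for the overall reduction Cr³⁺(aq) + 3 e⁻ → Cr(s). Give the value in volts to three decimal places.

-0.743 V

Adding the free-energy changes (−nFE°) of the two steps gives −n₃FE°₃ = −n₁FE°₁ − n₂FE°₂.
E°₃ = (1×-0.39 + 2×-0.92) / 3 = (-2.230) / 3 = -0.743 V.
Simply averaging or adding the two E° values would be wrong; the electron-weighted sum is required.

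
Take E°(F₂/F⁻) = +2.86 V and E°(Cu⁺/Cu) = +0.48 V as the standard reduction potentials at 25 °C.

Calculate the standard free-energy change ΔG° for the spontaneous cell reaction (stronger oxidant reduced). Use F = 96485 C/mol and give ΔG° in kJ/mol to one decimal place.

F₂/F⁻ (E° = +2.86 V) is the cathode; Cu⁺/Cu (E° = +0.48 V) is the anode, so E°cell = +2.38 V.
Balancing electrons gives n = 2 (lcm of 2 and 1).
ΔG° = −nFE° = −(2)(96485)(+2.38) = -459,269 J = -459.3 kJ/mol.

-459.3 kJ/mol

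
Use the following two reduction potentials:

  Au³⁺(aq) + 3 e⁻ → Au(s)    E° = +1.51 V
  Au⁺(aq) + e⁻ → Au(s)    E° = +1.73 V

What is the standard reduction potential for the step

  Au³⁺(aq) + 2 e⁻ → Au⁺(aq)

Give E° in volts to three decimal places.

+1.400 V

Sequential free energies add, so n₃E°₃ = n₁E°₁ + n₂E°₂.
With n₃ = 3, and the known step contributing 1×(+1.73) V, the unknown satisfies 2·E° = 3×(+1.51) − 1×(+1.73) = +2.800.
E° = +2.800 / 2 = +1.400 V.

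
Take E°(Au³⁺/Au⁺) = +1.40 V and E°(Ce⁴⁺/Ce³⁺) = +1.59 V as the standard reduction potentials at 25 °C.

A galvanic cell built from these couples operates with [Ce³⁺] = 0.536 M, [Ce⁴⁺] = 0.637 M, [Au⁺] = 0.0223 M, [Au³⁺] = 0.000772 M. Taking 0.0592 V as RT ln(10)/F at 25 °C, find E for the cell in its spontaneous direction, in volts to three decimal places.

+0.238 V

Ce⁴⁺/Ce³⁺ is the cathode (higher E°), Au³⁺/Au⁺ the anode: E°cell = +1.59 − (+1.40) = +0.19 V, n = 2.
Overall: 2 Ce⁴⁺(aq) + Au⁺(aq) → 2 Ce³⁺(aq) + Au³⁺(aq)
Q = [Ce³⁺]^2·[Au³⁺] / ([Ce⁴⁺]^2·[Au⁺]); log Q = -1.611.
E = E° − (0.0592/n) log Q = +0.19 − (0.0592/2)(-1.611) = +0.238 V.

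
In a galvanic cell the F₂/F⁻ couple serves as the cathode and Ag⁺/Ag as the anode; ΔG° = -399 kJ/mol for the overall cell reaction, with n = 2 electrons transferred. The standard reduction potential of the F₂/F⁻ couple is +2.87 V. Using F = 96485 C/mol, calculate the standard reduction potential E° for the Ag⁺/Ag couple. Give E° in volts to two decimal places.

E°cell = −ΔG°/(nF) = −(-399×10³)/((2)(96485)) = +2.068 V.
Since F₂/F⁻ is the cathode and Ag⁺/Ag the anode, E°cell = E°(F₂/F⁻) − E°(Ag⁺/Ag).
So E°(Ag⁺/Ag) = E°(F₂/F⁻) − E°cell = (+2.87) − (+2.068) = +0.80 V.

+0.80 V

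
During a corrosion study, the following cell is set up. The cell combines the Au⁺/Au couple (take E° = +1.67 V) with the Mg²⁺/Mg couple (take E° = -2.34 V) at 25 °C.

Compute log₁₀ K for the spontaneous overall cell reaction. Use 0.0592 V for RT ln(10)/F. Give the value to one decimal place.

Cathode: Au⁺/Au; anode: Mg²⁺/Mg. E°cell = +4.01 V, n = 2.
log K = nE°cell / 0.0592 = (2)(+4.01) / 0.0592 = 135.5.

135.5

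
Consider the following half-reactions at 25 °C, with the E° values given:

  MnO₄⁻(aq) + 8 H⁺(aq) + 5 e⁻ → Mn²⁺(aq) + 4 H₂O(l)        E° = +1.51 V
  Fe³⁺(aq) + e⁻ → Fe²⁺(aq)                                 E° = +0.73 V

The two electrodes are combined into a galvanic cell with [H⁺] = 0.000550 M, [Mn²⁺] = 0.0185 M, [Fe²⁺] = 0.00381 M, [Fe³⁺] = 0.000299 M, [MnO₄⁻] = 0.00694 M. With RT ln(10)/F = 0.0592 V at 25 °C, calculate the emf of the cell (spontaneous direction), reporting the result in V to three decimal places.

+0.532 V

MnO₄⁻/Mn²⁺ is the cathode (higher E°), Fe³⁺/Fe²⁺ the anode: E°cell = +1.51 − (+0.73) = +0.78 V, n = 5.
Overall: MnO₄⁻(aq) + 8 H⁺(aq) + 5 Fe²⁺(aq) → Mn²⁺(aq) + 4 H₂O(l) + 5 Fe³⁺(aq)
Q = [Mn²⁺]·[Fe³⁺]^5 / ([MnO₄⁻]·[H⁺]^8·[Fe²⁺]^5); log Q = 20.977.
E = E° − (0.0592/n) log Q = +0.78 − (0.0592/5)(20.977) = +0.532 V.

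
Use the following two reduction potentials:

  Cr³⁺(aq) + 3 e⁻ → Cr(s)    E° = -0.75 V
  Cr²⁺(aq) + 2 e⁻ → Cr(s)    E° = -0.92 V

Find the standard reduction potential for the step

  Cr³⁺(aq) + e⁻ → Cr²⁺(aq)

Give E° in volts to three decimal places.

-0.410 V

Sequential free energies add, so n₃E°₃ = n₁E°₁ + n₂E°₂.
With n₃ = 3, and the known step contributing 2×(-0.92) V, the unknown satisfies 1·E° = 3×(-0.75) − 2×(-0.92) = -0.410.
E° = -0.410 / 1 = -0.410 V.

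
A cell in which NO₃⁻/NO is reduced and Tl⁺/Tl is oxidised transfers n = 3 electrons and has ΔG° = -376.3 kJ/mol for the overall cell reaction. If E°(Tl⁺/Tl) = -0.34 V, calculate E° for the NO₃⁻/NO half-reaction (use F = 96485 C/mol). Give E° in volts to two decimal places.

E°cell = −ΔG°/(nF) = −(-376.3×10³)/((3)(96485)) = +1.300 V.
Since NO₃⁻/NO is the cathode and Tl⁺/Tl the anode, E°cell = E°(NO₃⁻/NO) − E°(Tl⁺/Tl).
So E°(NO₃⁻/NO) = E°cell + E°(Tl⁺/Tl) = +1.300 + (-0.34) = +0.96 V.

+0.96 V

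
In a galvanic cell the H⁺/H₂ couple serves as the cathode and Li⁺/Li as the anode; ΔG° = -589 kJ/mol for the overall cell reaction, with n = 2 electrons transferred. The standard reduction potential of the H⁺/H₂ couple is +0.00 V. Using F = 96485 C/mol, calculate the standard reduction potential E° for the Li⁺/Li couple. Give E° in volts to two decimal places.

-3.05 V

E°cell = −ΔG°/(nF) = −(-589×10³)/((2)(96485)) = +3.052 V.
Since H⁺/H₂ is the cathode and Li⁺/Li the anode, E°cell = E°(H⁺/H₂) − E°(Li⁺/Li).
So E°(Li⁺/Li) = E°(H⁺/H₂) − E°cell = (+0.00) − (+3.052) = -3.05 V.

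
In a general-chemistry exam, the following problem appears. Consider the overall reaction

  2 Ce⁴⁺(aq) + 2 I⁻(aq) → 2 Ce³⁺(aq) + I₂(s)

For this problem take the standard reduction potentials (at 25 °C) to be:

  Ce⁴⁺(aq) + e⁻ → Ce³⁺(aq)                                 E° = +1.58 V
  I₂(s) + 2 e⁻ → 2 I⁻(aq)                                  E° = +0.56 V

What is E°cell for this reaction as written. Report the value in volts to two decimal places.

The Ce⁴⁺/Ce³⁺ couple has the higher reduction potential, so it is the cathode; I₂/I⁻ is oxidised at the anode.
E°cell = E°(cathode) − E°(anode) = (+1.58) − (+0.56) = +1.02 V.
Since E°cell > 0, the reaction is spontaneous under standard conditions.

+1.02 V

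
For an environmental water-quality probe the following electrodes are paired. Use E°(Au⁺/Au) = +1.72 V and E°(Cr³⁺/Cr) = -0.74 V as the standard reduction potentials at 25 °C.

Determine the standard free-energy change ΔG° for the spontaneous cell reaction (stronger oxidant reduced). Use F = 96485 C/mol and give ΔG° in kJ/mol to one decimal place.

Au⁺/Au (E° = +1.72 V) is the cathode; Cr³⁺/Cr (E° = -0.74 V) is the anode, so E°cell = +2.46 V.
Balancing electrons gives n = 3 (lcm of 1 and 3).
ΔG° = −nFE° = −(3)(96485)(+2.46) = -712,059 J = -712.1 kJ/mol.

-712.1 kJ/mol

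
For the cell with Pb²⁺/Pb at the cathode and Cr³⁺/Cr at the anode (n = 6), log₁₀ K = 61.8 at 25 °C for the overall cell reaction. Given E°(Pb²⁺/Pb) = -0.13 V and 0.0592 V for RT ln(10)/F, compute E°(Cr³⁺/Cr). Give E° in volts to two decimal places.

-0.74 V

E°cell = (0.0592/n)·log K = (0.0592/6)(61.8) = +0.610 V.
Since Pb²⁺/Pb is the cathode and Cr³⁺/Cr the anode, E°cell = E°(Pb²⁺/Pb) − E°(Cr³⁺/Cr).
So E°(Cr³⁺/Cr) = E°(Pb²⁺/Pb) − E°cell = (-0.13) − (+0.610) = -0.74 V.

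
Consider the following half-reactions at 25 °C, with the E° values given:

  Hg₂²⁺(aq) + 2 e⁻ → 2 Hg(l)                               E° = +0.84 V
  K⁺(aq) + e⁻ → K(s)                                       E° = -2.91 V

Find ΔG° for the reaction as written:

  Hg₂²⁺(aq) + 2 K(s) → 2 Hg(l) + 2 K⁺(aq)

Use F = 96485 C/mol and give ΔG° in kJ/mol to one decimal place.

-723.6 kJ/mol

As written, Hg₂²⁺/Hg is reduced (cathode) and K⁺/K is oxidised (anode), so E°cell = (+0.84) − (-2.91) = +3.75 V.
Balancing electrons gives n = 2.
ΔG° = −nFE° = −(2)(96485)(+3.75) = -723,638 J = -723.6 kJ/mol.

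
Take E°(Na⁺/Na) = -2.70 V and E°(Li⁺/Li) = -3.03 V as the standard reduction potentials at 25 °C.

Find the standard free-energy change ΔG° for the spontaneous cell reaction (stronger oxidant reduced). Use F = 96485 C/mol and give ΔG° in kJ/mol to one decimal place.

Na⁺/Na (E° = -2.70 V) is the cathode; Li⁺/Li (E° = -3.03 V) is the anode, so E°cell = +0.33 V.
Balancing electrons gives n = 1 (lcm of 1 and 1).
ΔG° = −nFE° = −(1)(96485)(+0.33) = -31,840 J = -31.8 kJ/mol.

-31.8 kJ/mol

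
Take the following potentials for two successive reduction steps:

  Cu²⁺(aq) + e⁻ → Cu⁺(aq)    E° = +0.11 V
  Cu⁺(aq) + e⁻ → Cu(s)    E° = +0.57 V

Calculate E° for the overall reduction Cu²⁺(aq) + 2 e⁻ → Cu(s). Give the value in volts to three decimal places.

+0.340 V

Standard free energies of sequential steps add: ΔG°₃ = ΔG°₁ + ΔG°₂, so n₃E°₃ = n₁E°₁ + n₂E°₂.
E°₃ = (1×+0.11 + 1×+0.57) / 2 = (+0.680) / 2 = +0.340 V.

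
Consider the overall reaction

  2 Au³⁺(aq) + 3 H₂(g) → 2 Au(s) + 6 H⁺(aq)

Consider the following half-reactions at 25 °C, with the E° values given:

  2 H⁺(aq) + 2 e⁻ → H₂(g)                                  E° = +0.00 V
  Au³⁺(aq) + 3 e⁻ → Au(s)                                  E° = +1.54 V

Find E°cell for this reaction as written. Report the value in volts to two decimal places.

The Au³⁺/Au couple has the higher reduction potential, so it is the cathode; H⁺/H₂ is oxidised at the anode.
E°cell = E°(cathode) − E°(anode) = (+1.54) − (+0.00) = +1.54 V.
Since E°cell > 0, the reaction is spontaneous under standard conditions.

+1.54 V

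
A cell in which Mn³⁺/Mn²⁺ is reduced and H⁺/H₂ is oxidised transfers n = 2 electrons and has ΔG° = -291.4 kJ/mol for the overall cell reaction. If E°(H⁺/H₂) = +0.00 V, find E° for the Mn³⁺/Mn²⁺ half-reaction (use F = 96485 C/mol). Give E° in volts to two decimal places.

E°cell = −ΔG°/(nF) = −(-291.4×10³)/((2)(96485)) = +1.510 V.
Since Mn³⁺/Mn²⁺ is the cathode and H⁺/H₂ the anode, E°cell = E°(Mn³⁺/Mn²⁺) − E°(H⁺/H₂).
So E°(Mn³⁺/Mn²⁺) = E°cell + E°(H⁺/H₂) = +1.510 + (+0.00) = +1.51 V.

+1.51 V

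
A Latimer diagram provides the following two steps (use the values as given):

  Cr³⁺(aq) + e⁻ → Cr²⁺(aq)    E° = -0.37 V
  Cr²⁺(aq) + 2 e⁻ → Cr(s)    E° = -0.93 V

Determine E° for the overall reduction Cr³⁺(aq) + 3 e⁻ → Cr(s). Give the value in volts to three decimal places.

Adding the free-energy changes (−nFE°) of the two steps gives −n₃FE°₃ = −n₁FE°₁ − n₂FE°₂.
E°₃ = (1×-0.37 + 2×-0.93) / 3 = (-2.230) / 3 = -0.743 V.
Simply averaging or adding the two E° values would be wrong; the electron-weighted sum is required.

-0.743 V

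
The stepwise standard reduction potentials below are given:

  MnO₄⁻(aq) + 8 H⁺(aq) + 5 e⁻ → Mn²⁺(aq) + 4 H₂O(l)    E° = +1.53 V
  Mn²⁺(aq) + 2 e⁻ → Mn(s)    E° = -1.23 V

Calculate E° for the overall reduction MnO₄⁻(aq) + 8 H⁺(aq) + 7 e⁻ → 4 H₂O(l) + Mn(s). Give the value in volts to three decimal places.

+0.741 V

Since ΔG° = −nFE° is additive over sequential reductions, n₃E°₃ = n₁E°₁ + n₂E°₂.
E°₃ = (5×+1.53 + 2×-1.23) / 7 = (+5.190) / 7 = +0.741 V.
Simply averaging or adding the two E° values would be wrong; the electron-weighted sum is required.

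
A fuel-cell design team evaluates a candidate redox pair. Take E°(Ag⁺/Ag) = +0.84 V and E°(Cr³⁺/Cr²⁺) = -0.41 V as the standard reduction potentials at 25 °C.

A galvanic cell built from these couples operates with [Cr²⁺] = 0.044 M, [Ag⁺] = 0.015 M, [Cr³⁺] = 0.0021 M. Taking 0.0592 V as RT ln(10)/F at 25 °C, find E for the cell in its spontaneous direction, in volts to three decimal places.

+1.220 V

Ag⁺/Ag is the cathode (higher E°), Cr³⁺/Cr²⁺ the anode: E°cell = +0.84 − (-0.41) = +1.25 V, n = 1.
Overall: Ag⁺(aq) + Cr²⁺(aq) → Ag(s) + Cr³⁺(aq)
Q = [Cr³⁺] / ([Ag⁺]·[Cr²⁺]); log Q = 0.503.
E = E° − (0.0592/n) log Q = +1.25 − (0.0592/1)(0.503) = +1.220 V.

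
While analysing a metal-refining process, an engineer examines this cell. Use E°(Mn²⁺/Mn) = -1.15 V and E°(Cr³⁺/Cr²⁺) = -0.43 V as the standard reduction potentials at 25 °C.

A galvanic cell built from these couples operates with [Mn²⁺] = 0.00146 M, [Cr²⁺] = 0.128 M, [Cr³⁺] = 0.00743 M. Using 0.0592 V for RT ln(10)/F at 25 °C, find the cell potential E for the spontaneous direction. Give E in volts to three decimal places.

Cr³⁺/Cr²⁺ is the cathode (higher E°), Mn²⁺/Mn the anode: E°cell = -0.43 − (-1.15) = +0.72 V, n = 2.
Overall: 2 Cr³⁺(aq) + Mn(s) → 2 Cr²⁺(aq) + Mn²⁺(aq)
Q = [Cr²⁺]^2·[Mn²⁺] / ([Cr³⁺]^2); log Q = -0.363.
E = E° − (0.0592/n) log Q = +0.72 − (0.0592/2)(-0.363) = +0.731 V.

+0.731 V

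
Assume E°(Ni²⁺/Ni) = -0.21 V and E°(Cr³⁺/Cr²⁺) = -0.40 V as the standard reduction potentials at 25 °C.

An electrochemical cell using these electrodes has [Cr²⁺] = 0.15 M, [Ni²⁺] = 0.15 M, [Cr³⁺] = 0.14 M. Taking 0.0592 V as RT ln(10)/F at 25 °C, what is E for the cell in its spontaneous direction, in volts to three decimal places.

+0.167 V

Ni²⁺/Ni is the cathode (higher E°), Cr³⁺/Cr²⁺ the anode: E°cell = -0.21 − (-0.40) = +0.19 V, n = 2.
Overall: Ni²⁺(aq) + 2 Cr²⁺(aq) → Ni(s) + 2 Cr³⁺(aq)
Q = [Cr³⁺]^2 / ([Ni²⁺]·[Cr²⁺]^2); log Q = 0.764.
E = E° − (0.0592/n) log Q = +0.19 − (0.0592/2)(0.764) = +0.167 V.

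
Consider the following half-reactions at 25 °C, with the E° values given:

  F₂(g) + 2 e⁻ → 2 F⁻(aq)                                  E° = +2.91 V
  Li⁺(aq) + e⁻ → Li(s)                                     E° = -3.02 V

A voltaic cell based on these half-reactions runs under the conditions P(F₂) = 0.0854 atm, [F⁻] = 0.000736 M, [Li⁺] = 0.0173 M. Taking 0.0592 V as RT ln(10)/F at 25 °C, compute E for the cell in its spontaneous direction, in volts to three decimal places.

+6.188 V

F₂/F⁻ is the cathode (higher E°), Li⁺/Li the anode: E°cell = +2.91 − (-3.02) = +5.93 V, n = 2.
Overall: F₂(g) + 2 Li(s) → 2 F⁻(aq) + 2 Li⁺(aq)
Q = [F⁻]^2·[Li⁺]^2 / (P(F₂)); log Q = -8.722.
E = E° − (0.0592/n) log Q = +5.93 − (0.0592/2)(-8.722) = +6.188 V.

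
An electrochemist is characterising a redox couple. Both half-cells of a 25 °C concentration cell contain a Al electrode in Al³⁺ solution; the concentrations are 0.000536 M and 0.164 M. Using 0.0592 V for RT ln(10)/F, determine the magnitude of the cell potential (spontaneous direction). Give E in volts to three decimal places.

For a concentration cell E°cell = 0. The 0.164 M side is the cathode (reduction is favoured where [Al³⁺] is higher).
With n = 3, E = −(0.0592/3) log([Al³⁺]ₐₙ/[Al³⁺]꜀ₐₜ) = −(0.0592/3) log(0.000536/0.164) = −(0.0592/3)(-2.486) = +0.049 V.

+0.049 V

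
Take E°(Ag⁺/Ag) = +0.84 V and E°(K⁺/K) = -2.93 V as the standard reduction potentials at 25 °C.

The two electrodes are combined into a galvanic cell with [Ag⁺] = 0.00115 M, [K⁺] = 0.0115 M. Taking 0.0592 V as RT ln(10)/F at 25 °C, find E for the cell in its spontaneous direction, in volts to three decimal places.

+3.711 V

Ag⁺/Ag is the cathode (higher E°), K⁺/K the anode: E°cell = +0.84 − (-2.93) = +3.77 V, n = 1.
Overall: Ag⁺(aq) + K(s) → Ag(s) + K⁺(aq)
Q = [K⁺] / ([Ag⁺]); log Q = 1.000.
E = E° − (0.0592/n) log Q = +3.77 − (0.0592/1)(1.000) = +3.711 V.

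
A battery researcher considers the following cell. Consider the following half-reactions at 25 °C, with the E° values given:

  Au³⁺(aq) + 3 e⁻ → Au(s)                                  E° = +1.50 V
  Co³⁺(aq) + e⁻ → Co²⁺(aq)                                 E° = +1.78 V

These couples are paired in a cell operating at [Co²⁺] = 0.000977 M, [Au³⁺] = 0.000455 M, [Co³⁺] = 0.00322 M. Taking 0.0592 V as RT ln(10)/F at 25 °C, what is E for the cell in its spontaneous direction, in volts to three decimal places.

Co³⁺/Co²⁺ is the cathode (higher E°), Au³⁺/Au the anode: E°cell = +1.78 − (+1.50) = +0.28 V, n = 3.
Overall: 3 Co³⁺(aq) + Au(s) → 3 Co²⁺(aq) + Au³⁺(aq)
Q = [Co²⁺]^3·[Au³⁺] / ([Co³⁺]^3); log Q = -4.896.
E = E° − (0.0592/n) log Q = +0.28 − (0.0592/3)(-4.896) = +0.377 V.

+0.377 V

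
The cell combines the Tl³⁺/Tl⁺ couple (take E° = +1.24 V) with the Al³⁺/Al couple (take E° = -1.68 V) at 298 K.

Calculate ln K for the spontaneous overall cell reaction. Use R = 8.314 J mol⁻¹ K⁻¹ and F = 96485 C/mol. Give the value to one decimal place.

682.3

Cathode: Tl³⁺/Tl⁺; anode: Al³⁺/Al. E°cell = (+1.24) − (-1.68) = +2.92 V, with n = 6.
ΔG° = −nFE° = −RT ln K, so ln K = nFE°/(RT) = (6)(96485)(+2.92) / ((8.314)(298)) = 682.288.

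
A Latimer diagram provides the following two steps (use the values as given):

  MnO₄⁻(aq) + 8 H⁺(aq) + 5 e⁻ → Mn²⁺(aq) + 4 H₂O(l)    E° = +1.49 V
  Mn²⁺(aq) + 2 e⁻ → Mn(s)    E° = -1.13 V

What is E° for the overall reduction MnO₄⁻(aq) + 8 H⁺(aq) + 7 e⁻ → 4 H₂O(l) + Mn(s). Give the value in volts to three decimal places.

+0.741 V

Standard free energies of sequential steps add: ΔG°₃ = ΔG°₁ + ΔG°₂, so n₃E°₃ = n₁E°₁ + n₂E°₂.
E°₃ = (5×+1.49 + 2×-1.13) / 7 = (+5.190) / 7 = +0.741 V.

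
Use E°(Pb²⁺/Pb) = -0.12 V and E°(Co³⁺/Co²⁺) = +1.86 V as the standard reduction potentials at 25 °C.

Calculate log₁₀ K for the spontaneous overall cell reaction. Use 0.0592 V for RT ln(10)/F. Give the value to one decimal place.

66.9

Cathode: Co³⁺/Co²⁺; anode: Pb²⁺/Pb. E°cell = +1.98 V, n = 2.
log K = nE°cell / 0.0592 = (2)(+1.98) / 0.0592 = 66.9.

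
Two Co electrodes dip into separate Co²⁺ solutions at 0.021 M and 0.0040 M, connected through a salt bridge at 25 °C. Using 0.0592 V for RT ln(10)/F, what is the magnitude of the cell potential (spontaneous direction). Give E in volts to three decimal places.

+0.021 V

For a concentration cell E°cell = 0. The 0.021 M side is the cathode (reduction is favoured where [Co²⁺] is higher).
With n = 2, E = −(0.0592/2) log([Co²⁺]ₐₙ/[Co²⁺]꜀ₐₜ) = −(0.0592/2) log(0.004/0.021) = −(0.0592/2)(-0.720) = +0.021 V.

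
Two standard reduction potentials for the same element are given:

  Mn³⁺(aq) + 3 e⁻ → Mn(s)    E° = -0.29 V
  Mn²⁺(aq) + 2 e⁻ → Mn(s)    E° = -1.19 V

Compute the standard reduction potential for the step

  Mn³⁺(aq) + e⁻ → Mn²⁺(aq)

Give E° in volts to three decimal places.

Sequential free energies add, so n₃E°₃ = n₁E°₁ + n₂E°₂.
With n₃ = 3, and the known step contributing 2×(-1.19) V, the unknown satisfies 1·E° = 3×(-0.29) − 2×(-1.19) = +1.510.
E° = +1.510 / 1 = +1.510 V.

+1.510 V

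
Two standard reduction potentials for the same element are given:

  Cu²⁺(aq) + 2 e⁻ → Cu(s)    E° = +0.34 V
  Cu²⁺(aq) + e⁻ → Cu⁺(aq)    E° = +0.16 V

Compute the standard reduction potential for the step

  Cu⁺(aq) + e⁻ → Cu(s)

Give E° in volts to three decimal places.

Sequential free energies add, so n₃E°₃ = n₁E°₁ + n₂E°₂.
With n₃ = 2, and the known step contributing 1×(+0.16) V, the unknown satisfies 1·E° = 2×(+0.34) − 1×(+0.16) = +0.520.
E° = +0.520 / 1 = +0.520 V.

+0.520 V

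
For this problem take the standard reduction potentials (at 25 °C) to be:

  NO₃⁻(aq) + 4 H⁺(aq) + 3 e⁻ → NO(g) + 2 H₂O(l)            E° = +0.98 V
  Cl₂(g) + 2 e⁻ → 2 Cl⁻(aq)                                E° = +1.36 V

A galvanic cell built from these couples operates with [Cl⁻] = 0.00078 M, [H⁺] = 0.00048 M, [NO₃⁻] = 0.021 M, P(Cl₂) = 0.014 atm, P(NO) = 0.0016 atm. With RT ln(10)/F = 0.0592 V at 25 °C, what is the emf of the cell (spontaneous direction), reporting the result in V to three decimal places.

+0.749 V

Cl₂/Cl⁻ is the cathode (higher E°), NO₃⁻/NO the anode: E°cell = +1.36 − (+0.98) = +0.38 V, n = 6.
Overall: 3 Cl₂(g) + 2 NO(g) + 4 H₂O(l) → 6 Cl⁻(aq) + 2 NO₃⁻(aq) + 8 H⁺(aq)
Q = [Cl⁻]^6·[NO₃⁻]^2·[H⁺]^8 / (P(Cl₂)^3·P(NO)^2); log Q = -37.400.
E = E° − (0.0592/n) log Q = +0.38 − (0.0592/6)(-37.400) = +0.749 V.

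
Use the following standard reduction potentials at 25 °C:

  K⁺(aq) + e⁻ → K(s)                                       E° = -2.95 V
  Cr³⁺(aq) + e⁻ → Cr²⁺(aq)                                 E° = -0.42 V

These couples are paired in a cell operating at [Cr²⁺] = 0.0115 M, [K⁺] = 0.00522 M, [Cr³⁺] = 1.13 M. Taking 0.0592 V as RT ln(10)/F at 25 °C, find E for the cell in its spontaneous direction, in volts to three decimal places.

+2.783 V

Cr³⁺/Cr²⁺ is the cathode (higher E°), K⁺/K the anode: E°cell = -0.42 − (-2.95) = +2.53 V, n = 1.
Overall: Cr³⁺(aq) + K(s) → Cr²⁺(aq) + K⁺(aq)
Q = [Cr²⁺]·[K⁺] / ([Cr³⁺]); log Q = -4.275.
E = E° − (0.0592/n) log Q = +2.53 − (0.0592/1)(-4.275) = +2.783 V.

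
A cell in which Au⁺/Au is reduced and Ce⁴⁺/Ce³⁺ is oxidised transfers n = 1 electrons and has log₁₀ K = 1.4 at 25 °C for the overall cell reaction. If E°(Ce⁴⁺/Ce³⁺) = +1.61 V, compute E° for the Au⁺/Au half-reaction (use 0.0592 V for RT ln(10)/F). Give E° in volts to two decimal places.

E°cell = (0.0592/n)·log K = (0.0592/1)(1.4) = +0.083 V.
Since Au⁺/Au is the cathode and Ce⁴⁺/Ce³⁺ the anode, E°cell = E°(Au⁺/Au) − E°(Ce⁴⁺/Ce³⁺).
So E°(Au⁺/Au) = E°cell + E°(Ce⁴⁺/Ce³⁺) = +0.083 + (+1.61) = +1.69 V.

+1.69 V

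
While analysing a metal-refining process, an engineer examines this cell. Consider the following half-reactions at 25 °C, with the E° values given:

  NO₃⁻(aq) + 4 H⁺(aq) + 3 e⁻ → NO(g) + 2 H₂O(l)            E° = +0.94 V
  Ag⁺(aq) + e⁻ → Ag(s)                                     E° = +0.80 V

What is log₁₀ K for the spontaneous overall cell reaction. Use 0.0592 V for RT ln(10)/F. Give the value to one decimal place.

Cathode: NO₃⁻/NO; anode: Ag⁺/Ag. E°cell = +0.14 V, n = 3.
log K = nE°cell / 0.0592 = (3)(+0.14) / 0.0592 = 7.1.

7.1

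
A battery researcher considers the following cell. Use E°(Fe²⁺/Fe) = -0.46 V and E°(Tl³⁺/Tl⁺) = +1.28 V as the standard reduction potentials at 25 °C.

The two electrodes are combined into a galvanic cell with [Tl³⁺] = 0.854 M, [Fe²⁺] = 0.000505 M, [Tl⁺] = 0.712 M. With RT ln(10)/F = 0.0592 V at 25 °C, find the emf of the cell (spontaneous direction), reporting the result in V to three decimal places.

Tl³⁺/Tl⁺ is the cathode (higher E°), Fe²⁺/Fe the anode: E°cell = +1.28 − (-0.46) = +1.74 V, n = 2.
Overall: Tl³⁺(aq) + Fe(s) → Tl⁺(aq) + Fe²⁺(aq)
Q = [Tl⁺]·[Fe²⁺] / ([Tl³⁺]); log Q = -3.376.
E = E° − (0.0592/n) log Q = +1.74 − (0.0592/2)(-3.376) = +1.840 V.

+1.840 V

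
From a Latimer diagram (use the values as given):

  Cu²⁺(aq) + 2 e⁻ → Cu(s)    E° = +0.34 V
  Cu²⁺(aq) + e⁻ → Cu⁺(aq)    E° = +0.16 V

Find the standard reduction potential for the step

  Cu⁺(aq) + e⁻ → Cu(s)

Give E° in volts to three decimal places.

Sequential free energies add, so n₃E°₃ = n₁E°₁ + n₂E°₂.
With n₃ = 2, and the known step contributing 1×(+0.16) V, the unknown satisfies 1·E° = 2×(+0.34) − 1×(+0.16) = +0.520.
E° = +0.520 / 1 = +0.520 V.

+0.520 V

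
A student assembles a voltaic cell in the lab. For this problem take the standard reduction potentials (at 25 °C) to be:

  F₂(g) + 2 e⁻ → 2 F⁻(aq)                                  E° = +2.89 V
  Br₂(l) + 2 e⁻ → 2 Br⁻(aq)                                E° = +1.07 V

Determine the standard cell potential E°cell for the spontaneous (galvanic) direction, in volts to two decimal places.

+1.82 V

The F₂/F⁻ couple has the higher reduction potential, so it is the cathode; Br₂/Br⁻ is oxidised at the anode.
E°cell = E°(cathode) − E°(anode) = (+2.89) − (+1.07) = +1.82 V.
Since E°cell > 0, the reaction is spontaneous under standard conditions.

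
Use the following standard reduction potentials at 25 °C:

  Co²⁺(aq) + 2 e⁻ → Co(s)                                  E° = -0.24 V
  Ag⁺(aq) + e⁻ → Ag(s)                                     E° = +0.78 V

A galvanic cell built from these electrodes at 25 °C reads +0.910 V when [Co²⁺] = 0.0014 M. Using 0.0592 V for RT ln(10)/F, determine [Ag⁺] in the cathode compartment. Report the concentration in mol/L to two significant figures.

0.00052 M

Ag⁺/Ag is the cathode, Co²⁺/Co the anode: E°cell = +1.02 V, n = 2.
Overall reaction: 2 Ag⁺(aq) + Co(s) → 2 Ag(s) + Co²⁺(aq); Q = [Co²⁺]^1/[Ag⁺]^2.
From E = E° − (0.0592/n) log Q: log Q = (E° − E)·n/0.0592 = (+1.02 − (+0.910))·2/0.0592 = 3.7162.
So 2·log[Ag⁺] = 1·log(0.0014) − log Q = -2.8539 − (3.7162) = -6.5701; log[Ag⁺] = -6.5701 / 2 = -3.2851; [Ag⁺] = 10^(-3.2851) ≈ 0.00052 M.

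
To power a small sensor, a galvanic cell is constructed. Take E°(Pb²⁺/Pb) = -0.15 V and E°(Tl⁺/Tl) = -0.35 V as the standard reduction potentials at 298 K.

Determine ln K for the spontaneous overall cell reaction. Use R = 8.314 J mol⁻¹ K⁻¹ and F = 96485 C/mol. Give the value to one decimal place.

Cathode: Pb²⁺/Pb; anode: Tl⁺/Tl. E°cell = (-0.15) − (-0.35) = +0.20 V, with n = 2.
ΔG° = −nFE° = −RT ln K, so ln K = nFE°/(RT) = (2)(96485)(+0.20) / ((8.314)(298)) = 15.577.

15.6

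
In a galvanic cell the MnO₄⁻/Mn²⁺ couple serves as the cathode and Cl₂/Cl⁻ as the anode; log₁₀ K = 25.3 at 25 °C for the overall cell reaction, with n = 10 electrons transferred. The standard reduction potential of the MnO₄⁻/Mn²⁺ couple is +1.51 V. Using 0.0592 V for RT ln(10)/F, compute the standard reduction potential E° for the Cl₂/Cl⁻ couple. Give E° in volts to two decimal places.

+1.36 V

E°cell = (0.0592/n)·log K = (0.0592/10)(25.3) = +0.150 V.
Since MnO₄⁻/Mn²⁺ is the cathode and Cl₂/Cl⁻ the anode, E°cell = E°(MnO₄⁻/Mn²⁺) − E°(Cl₂/Cl⁻).
So E°(Cl₂/Cl⁻) = E°(MnO₄⁻/Mn²⁺) − E°cell = (+1.51) − (+0.150) = +1.36 V.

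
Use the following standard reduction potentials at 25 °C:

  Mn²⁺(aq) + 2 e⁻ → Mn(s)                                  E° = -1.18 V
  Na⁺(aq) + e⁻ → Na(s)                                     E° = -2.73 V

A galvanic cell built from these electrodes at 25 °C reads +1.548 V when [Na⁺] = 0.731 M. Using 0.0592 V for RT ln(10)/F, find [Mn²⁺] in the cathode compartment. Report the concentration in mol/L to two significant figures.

0.46 M

Mn²⁺/Mn is the cathode, Na⁺/Na the anode: E°cell = +1.55 V, n = 2.
Overall reaction: Mn²⁺(aq) + 2 Na(s) → Mn(s) + 2 Na⁺(aq); Q = [Na⁺]^2/[Mn²⁺]^1.
From E = E° − (0.0592/n) log Q: log Q = (E° − E)·n/0.0592 = (+1.55 − (+1.548))·2/0.0592 = 0.0676.
So 1·log[Mn²⁺] = 2·log(0.731) − log Q = -0.2722 − (0.0676) = -0.3398; [Mn²⁺] = 10^(-0.3398) ≈ 0.46 M.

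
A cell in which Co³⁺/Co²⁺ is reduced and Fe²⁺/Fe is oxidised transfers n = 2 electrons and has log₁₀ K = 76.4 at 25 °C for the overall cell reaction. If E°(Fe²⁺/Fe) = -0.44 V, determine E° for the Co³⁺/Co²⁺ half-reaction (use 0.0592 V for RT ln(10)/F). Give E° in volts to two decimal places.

E°cell = (0.0592/n)·log K = (0.0592/2)(76.4) = +2.261 V.
Since Co³⁺/Co²⁺ is the cathode and Fe²⁺/Fe the anode, E°cell = E°(Co³⁺/Co²⁺) − E°(Fe²⁺/Fe).
So E°(Co³⁺/Co²⁺) = E°cell + E°(Fe²⁺/Fe) = +2.261 + (-0.44) = +1.82 V.

+1.82 V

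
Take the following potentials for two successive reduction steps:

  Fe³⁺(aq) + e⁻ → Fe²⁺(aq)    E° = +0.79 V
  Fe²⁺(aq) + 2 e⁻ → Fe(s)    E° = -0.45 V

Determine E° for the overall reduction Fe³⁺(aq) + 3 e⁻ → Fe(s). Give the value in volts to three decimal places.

Standard free energies of sequential steps add: ΔG°₃ = ΔG°₁ + ΔG°₂, so n₃E°₃ = n₁E°₁ + n₂E°₂.
E°₃ = (1×+0.79 + 2×-0.45) / 3 = (-0.110) / 3 = -0.037 V.
E° values themselves are not directly additive — weighting by electron count is essential.

-0.037 V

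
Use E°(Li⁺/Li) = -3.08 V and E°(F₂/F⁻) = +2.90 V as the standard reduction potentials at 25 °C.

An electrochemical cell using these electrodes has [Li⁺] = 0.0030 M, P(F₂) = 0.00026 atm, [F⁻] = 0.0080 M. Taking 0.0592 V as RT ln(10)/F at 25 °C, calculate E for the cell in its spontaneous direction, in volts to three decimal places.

F₂/F⁻ is the cathode (higher E°), Li⁺/Li the anode: E°cell = +2.90 − (-3.08) = +5.98 V, n = 2.
Overall: F₂(g) + 2 Li(s) → 2 F⁻(aq) + 2 Li⁺(aq)
Q = [F⁻]^2·[Li⁺]^2 / (P(F₂)); log Q = -5.655.
E = E° − (0.0592/n) log Q = +5.98 − (0.0592/2)(-5.655) = +6.147 V.

+6.147 V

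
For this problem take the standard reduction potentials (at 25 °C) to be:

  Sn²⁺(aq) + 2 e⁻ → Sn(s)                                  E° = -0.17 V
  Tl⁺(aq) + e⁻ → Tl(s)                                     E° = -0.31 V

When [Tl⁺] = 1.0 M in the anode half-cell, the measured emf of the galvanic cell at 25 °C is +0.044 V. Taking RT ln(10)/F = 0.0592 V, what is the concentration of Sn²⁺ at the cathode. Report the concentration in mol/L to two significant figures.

0.00057 M

Sn²⁺/Sn is the cathode, Tl⁺/Tl the anode: E°cell = +0.14 V, n = 2.
Overall reaction: Sn²⁺(aq) + 2 Tl(s) → Sn(s) + 2 Tl⁺(aq); Q = [Tl⁺]^2/[Sn²⁺]^1.
From E = E° − (0.0592/n) log Q: log Q = (E° − E)·n/0.0592 = (+0.14 − (+0.044))·2/0.0592 = 3.2432.
So 1·log[Sn²⁺] = 2·log(1) − log Q = 0.0000 − (3.2432) = -3.2432; [Sn²⁺] = 10^(-3.2432) ≈ 0.00057 M.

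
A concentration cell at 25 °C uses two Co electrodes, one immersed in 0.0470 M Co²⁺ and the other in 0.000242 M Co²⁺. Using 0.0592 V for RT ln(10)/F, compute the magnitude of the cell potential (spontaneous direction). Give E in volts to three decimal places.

For a concentration cell E°cell = 0. The 0.0470 M side is the cathode (reduction is favoured where [Co²⁺] is higher).
With n = 2, E = −(0.0592/2) log([Co²⁺]ₐₙ/[Co²⁺]꜀ₐₜ) = −(0.0592/2) log(0.000242/0.047) = −(0.0592/2)(-2.288) = +0.068 V.

+0.068 V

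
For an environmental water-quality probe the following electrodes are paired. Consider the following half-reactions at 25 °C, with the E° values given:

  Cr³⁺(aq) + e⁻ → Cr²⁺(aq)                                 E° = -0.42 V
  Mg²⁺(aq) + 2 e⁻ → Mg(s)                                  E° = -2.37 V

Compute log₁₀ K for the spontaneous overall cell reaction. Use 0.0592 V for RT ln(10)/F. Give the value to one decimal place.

Cathode: Cr³⁺/Cr²⁺; anode: Mg²⁺/Mg. E°cell = +1.95 V, n = 2.
log K = nE°cell / 0.0592 = (2)(+1.95) / 0.0592 = 65.9.

65.9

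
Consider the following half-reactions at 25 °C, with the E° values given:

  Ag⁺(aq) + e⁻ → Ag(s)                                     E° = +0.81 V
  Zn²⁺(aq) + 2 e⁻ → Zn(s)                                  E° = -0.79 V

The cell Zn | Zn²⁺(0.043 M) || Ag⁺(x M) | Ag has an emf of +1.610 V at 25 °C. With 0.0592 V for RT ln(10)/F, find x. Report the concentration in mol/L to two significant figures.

Ag⁺/Ag is the cathode, Zn²⁺/Zn the anode: E°cell = +1.60 V, n = 2.
Overall reaction: 2 Ag⁺(aq) + Zn(s) → 2 Ag(s) + Zn²⁺(aq); Q = [Zn²⁺]^1/[Ag⁺]^2.
From E = E° − (0.0592/n) log Q: log Q = (E° − E)·n/0.0592 = (+1.60 − (+1.610))·2/0.0592 = -0.3378.
So 2·log[Ag⁺] = 1·log(0.043) − log Q = -1.3665 − (-0.3378) = -1.0287; log[Ag⁺] = -1.0287 / 2 = -0.5143; [Ag⁺] = 10^(-0.5143) ≈ 0.31 M.

0.31 M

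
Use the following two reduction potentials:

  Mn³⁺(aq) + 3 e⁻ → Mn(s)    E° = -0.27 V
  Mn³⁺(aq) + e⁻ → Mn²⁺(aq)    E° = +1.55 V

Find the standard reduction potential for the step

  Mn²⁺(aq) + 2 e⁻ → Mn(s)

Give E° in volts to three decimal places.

Sequential free energies add, so n₃E°₃ = n₁E°₁ + n₂E°₂.
With n₃ = 3, and the known step contributing 1×(+1.55) V, the unknown satisfies 2·E° = 3×(-0.27) − 1×(+1.55) = -2.360.
E° = -2.360 / 2 = -1.180 V.

-1.180 V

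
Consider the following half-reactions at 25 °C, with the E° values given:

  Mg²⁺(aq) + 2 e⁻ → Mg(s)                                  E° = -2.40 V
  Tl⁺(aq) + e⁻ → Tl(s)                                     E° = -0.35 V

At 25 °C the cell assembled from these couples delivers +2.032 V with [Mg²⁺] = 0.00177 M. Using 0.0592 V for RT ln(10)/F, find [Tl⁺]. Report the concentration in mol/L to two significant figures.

Tl⁺/Tl is the cathode, Mg²⁺/Mg the anode: E°cell = +2.05 V, n = 2.
Overall reaction: 2 Tl⁺(aq) + Mg(s) → 2 Tl(s) + Mg²⁺(aq); Q = [Mg²⁺]^1/[Tl⁺]^2.
From E = E° − (0.0592/n) log Q: log Q = (E° − E)·n/0.0592 = (+2.05 − (+2.032))·2/0.0592 = 0.6081.
So 2·log[Tl⁺] = 1·log(0.00177) − log Q = -2.7520 − (0.6081) = -3.3601; log[Tl⁺] = -3.3601 / 2 = -1.6801; [Tl⁺] = 10^(-1.6801) ≈ 0.021 M.

0.021 M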